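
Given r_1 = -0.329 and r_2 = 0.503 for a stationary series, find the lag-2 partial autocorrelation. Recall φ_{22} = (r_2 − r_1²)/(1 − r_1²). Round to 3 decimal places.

φ_{22} = (r_2 − r_1²) / (1 − r_1²)
r_1² = (-0.329)² = 0.108241
Numerator = 0.503 − 0.1082 = 0.3948; denominator = 1 − 0.1082 = 0.8918
φ_{22} = 0.3948 / 0.8918 = 0.443

0.443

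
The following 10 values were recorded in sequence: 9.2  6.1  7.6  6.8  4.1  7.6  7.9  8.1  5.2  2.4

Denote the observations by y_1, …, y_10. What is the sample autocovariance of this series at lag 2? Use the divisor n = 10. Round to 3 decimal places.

-0.944

Mean ȳ = (9.2 + 6.1 + 7.6 + 6.8 + 4.1 + 7.6 + 7.9 + 8.1 + 5.2 + 2.4)/10 = 6.5000
Σ_{t=1}^{8}(y_t−ȳ)(y_{t+2}−ȳ) = -9.4400
γ_2 = -9.4400 / 10 = -0.944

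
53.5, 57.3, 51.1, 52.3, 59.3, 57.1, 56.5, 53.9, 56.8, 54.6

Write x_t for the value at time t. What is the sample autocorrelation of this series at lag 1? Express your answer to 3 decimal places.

Mean x̄ = (53.5 + 57.3 + 51.1 + 52.3 + 59.3 + 57.1 + 56.5 + 53.9 + 56.8 + 54.6)/10 = 55.2400
Numerator Σ_{t=1}^{9}(x_t−x̄)(x_{t+1}−x̄) = -6.7596
Denominator Σ(x_t−x̄)² = 59.2240
r_1 = -6.7596 / 59.2240 = -0.114

-0.114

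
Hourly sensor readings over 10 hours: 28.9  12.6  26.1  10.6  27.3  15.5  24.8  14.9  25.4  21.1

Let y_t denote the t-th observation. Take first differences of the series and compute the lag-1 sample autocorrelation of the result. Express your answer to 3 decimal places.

First differences Δy: -16.3, 13.5, -15.5, 16.7, -11.8, 9.3, -9.9, 10.5, -4.3
Mean of differences = -0.8667
Numerator Σ(Δy_t−Δȳ)(Δy_{t+1}−Δȳ) = -1225.7778
Denominator Σ(Δy_t−Δȳ)² = 1412.8000
r_1(Δy) = -1225.7778 / 1412.8000 = -0.868

-0.868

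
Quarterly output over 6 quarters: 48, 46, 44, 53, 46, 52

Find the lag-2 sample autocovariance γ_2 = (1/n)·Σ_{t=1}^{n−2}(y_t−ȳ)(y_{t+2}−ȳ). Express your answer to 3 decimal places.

2.963

Mean ȳ = (48 + 46 + 44 + 53 + 46 + 52)/6 = 48.1667
Σ_{t=1}^{4}(y_t−ȳ)(y_{t+2}−ȳ) = 17.7778
γ_2 = 17.7778 / 6 = 2.963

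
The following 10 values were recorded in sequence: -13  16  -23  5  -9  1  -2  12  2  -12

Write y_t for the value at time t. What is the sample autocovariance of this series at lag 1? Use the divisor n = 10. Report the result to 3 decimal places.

-77.169

Mean ȳ = (-13 + 16 − 23 + 5 − 9 + 1 − 2 + 12 + 2 − 12)/10 = -2.3000
Σ_{t=1}^{9}(y_t−ȳ)(y_{t+1}−ȳ) = -771.6900
γ_1 = -771.6900 / 10 = -77.169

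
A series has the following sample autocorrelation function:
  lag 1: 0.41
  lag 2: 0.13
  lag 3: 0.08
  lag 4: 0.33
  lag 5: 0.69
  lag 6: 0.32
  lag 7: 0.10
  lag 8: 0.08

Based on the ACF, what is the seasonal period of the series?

5

The largest autocorrelation is r_5 = 0.69; the remaining lags stay at or below 0.41. The elevated value at lag 1 (0.41), dropping to 0.13 at lag 2, reflects decaying short-term dependence rather than seasonality.
The dominant spike at lag 5 indicates a seasonal period of 5.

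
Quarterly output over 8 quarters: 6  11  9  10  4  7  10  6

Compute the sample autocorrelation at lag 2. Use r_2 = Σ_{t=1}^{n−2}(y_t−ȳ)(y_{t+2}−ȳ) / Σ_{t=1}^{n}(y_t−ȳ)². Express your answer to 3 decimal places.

-0.193

Mean ȳ = (6 + 11 + 9 + 10 + 4 + 7 + 10 + 6)/8 = 7.8750
Deviations from mean: -1.8750, 3.1250, 1.1250, 2.1250, -3.8750, -0.8750, 2.1250, -1.8750
Numerator Σ_{t=1}^{6}(y_t−ȳ)(y_{t+2}−ȳ) = -8.2813
Denominator Σ(y_t−ȳ)² = 42.8750
r_2 = -8.2813 / 42.8750 = -0.193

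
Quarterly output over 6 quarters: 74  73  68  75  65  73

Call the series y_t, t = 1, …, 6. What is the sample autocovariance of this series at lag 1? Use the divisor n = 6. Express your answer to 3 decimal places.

Mean ȳ = (74 + 73 + 68 + 75 + 65 + 73)/6 = 71.3333
Σ_{t=1}^{5}(y_t−ȳ)(y_{t+1}−ȳ) = -47.1111
γ_1 = -47.1111 / 6 = -7.852

-7.852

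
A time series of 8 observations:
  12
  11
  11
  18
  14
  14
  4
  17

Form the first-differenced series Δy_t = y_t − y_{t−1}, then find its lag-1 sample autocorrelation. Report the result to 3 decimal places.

-0.463

First differences Δy: -1, 0, 7, -4, 0, -10, 13
Mean of differences = 0.7143
Numerator Σ(Δy_t−Δȳ)(Δy_{t+1}−Δȳ) = -153.5102
Denominator Σ(Δy_t−Δȳ)² = 331.4286
r_1(Δy) = -153.5102 / 331.4286 = -0.463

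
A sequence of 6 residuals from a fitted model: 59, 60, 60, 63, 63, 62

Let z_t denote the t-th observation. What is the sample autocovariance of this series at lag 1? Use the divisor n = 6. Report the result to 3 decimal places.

Mean z̄ = (59 + 60 + 60 + 63 + 63 + 62)/6 = 61.1667
Deviations: -2.1667, -1.1667, -1.1667, 1.8333, 1.8333, 0.8333
Σ_{t=1}^{5}(z_t−z̄)(z_{t+1}−z̄) = 6.6389
γ_1 = 6.6389 / 6 = 1.106

1.106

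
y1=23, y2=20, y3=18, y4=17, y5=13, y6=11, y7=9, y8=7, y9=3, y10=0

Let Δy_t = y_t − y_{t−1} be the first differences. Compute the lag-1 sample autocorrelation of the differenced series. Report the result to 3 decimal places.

First differences Δy: -3, -2, -1, -4, -2, -2, -2, -4, -3
Mean of differences = -2.5556
Numerator Σ(Δy_t−Δȳ)(Δy_{t+1}−Δȳ) = -1.9753
Denominator Σ(Δy_t−Δȳ)² = 8.2222
r_1(Δy) = -1.9753 / 8.2222 = -0.240

-0.240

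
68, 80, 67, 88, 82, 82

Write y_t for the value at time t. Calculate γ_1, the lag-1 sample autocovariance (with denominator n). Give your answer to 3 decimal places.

-15.866

Mean ȳ = (68 + 80 + 67 + 88 + 82 + 82)/6 = 77.8333
Deviations: -9.8333, 2.1667, -10.8333, 10.1667, 4.1667, 4.1667
Σ_{t=1}^{5}(y_t−ȳ)(y_{t+1}−ȳ) = -95.1944
γ_1 = -95.1944 / 6 = -15.866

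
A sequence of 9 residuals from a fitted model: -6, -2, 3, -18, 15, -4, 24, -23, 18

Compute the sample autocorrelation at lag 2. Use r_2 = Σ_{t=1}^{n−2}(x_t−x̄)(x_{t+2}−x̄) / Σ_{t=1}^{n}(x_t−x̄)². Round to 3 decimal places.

Mean x̄ = (-6 − 2 + 3 − 18 + 15 − 4 + 24 − 23 + 18)/9 = 0.7778
Σ(x_t−x̄)(x_{t+2}−x̄) = (-15.0617) + (52.1605) + (31.6049) + (89.7160) + (330.2716) + (113.6049) + (399.9383) = 1002.2346
Denominator Σ(x_t−x̄)² = 2037.5556
r_2 = 1002.2346 / 2037.5556 = 0.492

0.492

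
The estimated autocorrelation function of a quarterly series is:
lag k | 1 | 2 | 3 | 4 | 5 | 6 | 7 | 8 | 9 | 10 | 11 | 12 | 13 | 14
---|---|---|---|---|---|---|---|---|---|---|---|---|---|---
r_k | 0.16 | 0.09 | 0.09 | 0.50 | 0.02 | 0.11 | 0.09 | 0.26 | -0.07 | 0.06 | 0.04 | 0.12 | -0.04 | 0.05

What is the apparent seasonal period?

4

The largest autocorrelation is r_4 = 0.50, with a weaker echo at lag 8 (0.26); the remaining lags stay at or below 0.16.
The dominant spike at lag 4 indicates a seasonal period of 4.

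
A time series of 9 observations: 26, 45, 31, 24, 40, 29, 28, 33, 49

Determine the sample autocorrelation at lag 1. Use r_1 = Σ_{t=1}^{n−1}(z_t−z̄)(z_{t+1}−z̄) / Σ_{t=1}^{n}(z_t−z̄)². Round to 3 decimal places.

-0.261

Mean z̄ = (26 + 45 + 31 + 24 + 40 + 29 + 28 + 33 + 49)/9 = 33.8889
Numerator Σ_{t=1}^{8}(z_t−z̄)(z_{t+1}−z̄) = -160.9012
Denominator Σ(z_t−z̄)² = 616.8889
r_1 = -160.9012 / 616.8889 = -0.261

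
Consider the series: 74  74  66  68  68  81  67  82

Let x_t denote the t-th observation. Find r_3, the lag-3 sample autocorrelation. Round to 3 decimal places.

-0.310

Mean x̄ = (74 + 74 + 66 + 68 + 68 + 81 + 67 + 82)/8 = 72.5000
Deviations from mean: 1.5000, 1.5000, -6.5000, -4.5000, -4.5000, 8.5000, -5.5000, 9.5000
Numerator Σ_{t=1}^{5}(x_t−x̄)(x_{t+3}−x̄) = -86.7500
Denominator Σ(x_t−x̄)² = 280.0000
r_3 = -86.7500 / 280.0000 = -0.310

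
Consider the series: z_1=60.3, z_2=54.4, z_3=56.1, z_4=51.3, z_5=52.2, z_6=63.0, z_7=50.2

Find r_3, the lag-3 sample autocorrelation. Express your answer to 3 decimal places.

0.070

Mean z̄ = (60.3 + 54.4 + 56.1 + 51.3 + 52.2 + 63.0 + 50.2)/7 = 55.3571
Numerator Σ_{t=1}^{4}(z_t−z̄)(z_{t+3}−z̄) = 9.5688
Denominator Σ(z_t−z̄)² = 137.3371
r_3 = 9.5688 / 137.3371 = 0.070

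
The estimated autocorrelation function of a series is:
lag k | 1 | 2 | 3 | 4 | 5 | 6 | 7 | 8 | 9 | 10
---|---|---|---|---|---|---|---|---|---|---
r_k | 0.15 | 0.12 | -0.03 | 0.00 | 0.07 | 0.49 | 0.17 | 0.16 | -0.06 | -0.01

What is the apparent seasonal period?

The largest autocorrelation is r_6 = 0.49; the remaining lags stay at or below 0.17.
The dominant spike at lag 6 indicates a seasonal period of 6.

6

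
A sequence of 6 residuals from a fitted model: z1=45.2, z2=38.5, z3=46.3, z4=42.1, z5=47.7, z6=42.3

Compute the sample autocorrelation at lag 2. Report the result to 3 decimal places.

0.440

Mean z̄ = (45.2 + 38.5 + 46.3 + 42.1 + 47.7 + 42.3)/6 = 43.6833
Deviations from mean: 1.5167, -5.1833, 2.6167, -1.5833, 4.0167, -1.3833
Numerator Σ_{t=1}^{4}(z_t−z̄)(z_{t+2}−z̄) = 24.8761
Denominator Σ(z_t−z̄)² = 56.5683
r_2 = 24.8761 / 56.5683 = 0.440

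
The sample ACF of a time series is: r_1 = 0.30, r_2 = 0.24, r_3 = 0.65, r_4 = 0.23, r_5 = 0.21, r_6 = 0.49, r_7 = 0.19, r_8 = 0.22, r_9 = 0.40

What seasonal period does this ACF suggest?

The largest autocorrelation is r_3 = 0.65, with weaker echoes at lags 6 (0.49) and 9 (0.40); the remaining lags stay at or below 0.30. The elevated value at lag 1 (0.30), dropping to 0.24 at lag 2, reflects decaying short-term dependence rather than seasonality.
The dominant spike at lag 3 indicates a seasonal period of 3.

3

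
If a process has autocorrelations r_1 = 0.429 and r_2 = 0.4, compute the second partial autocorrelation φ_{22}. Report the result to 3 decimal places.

0.265

φ_{22} = (r_2 − r_1²) / (1 − r_1²)
r_1² = (0.429)² = 0.184041
Numerator = 0.4 − 0.1840 = 0.2160; denominator = 1 − 0.1840 = 0.8160
φ_{22} = 0.2160 / 0.8160 = 0.265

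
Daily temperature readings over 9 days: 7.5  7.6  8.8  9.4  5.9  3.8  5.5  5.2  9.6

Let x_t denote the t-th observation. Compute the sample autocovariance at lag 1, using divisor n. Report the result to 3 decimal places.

1.055

Mean x̄ = (7.5 + 7.6 + 8.8 + 9.4 + 5.9 + 3.8 + 5.5 + 5.2 + 9.6)/9 = 7.0333
Σ_{t=1}^{8}(x_t−x̄)(x_{t+1}−x̄) = 9.4922
γ_1 = 9.4922 / 9 = 1.055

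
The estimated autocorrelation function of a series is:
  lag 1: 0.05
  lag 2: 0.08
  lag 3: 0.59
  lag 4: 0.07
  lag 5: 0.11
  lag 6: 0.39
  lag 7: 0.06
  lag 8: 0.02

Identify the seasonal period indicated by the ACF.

The largest autocorrelation is r_3 = 0.59, with a weaker echo at lag 6 (0.39); the remaining lags stay at or below 0.11.
The dominant spike at lag 3 indicates a seasonal period of 3.

3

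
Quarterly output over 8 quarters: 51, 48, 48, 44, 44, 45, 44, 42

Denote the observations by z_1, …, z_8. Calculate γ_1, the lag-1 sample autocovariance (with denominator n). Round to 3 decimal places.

Mean z̄ = (51 + 48 + 48 + 44 + 44 + 45 + 44 + 42)/8 = 45.7500
Σ_{t=1}^{7}(z_t−z̄)(z_{t+1}−z̄) = 25.1875
γ_1 = 25.1875 / 8 = 3.148

3.148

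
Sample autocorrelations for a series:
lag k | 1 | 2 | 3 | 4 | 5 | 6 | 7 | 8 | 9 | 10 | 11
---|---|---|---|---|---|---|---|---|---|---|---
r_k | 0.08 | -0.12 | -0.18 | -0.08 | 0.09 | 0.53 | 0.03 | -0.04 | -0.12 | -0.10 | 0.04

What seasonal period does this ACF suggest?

The largest autocorrelation is r_6 = 0.53; the remaining lags stay at or below 0.09.
The dominant spike at lag 6 indicates a seasonal period of 6.

6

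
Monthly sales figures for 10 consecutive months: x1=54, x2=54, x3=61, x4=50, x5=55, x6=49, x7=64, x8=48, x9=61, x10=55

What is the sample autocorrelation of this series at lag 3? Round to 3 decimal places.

-0.422

Mean x̄ = (54 + 54 + 61 + 50 + 55 + 49 + 64 + 48 + 61 + 55)/10 = 55.1000
Σ(x_t−x̄)(x_{t+3}−x̄) = (5.6100) + (0.1100) + (-35.9900) + (-45.3900) + (0.7100) + (-35.9900) + (-0.8900) = -111.8300
Denominator Σ(x_t−x̄)² = 264.9000
r_3 = -111.8300 / 264.9000 = -0.422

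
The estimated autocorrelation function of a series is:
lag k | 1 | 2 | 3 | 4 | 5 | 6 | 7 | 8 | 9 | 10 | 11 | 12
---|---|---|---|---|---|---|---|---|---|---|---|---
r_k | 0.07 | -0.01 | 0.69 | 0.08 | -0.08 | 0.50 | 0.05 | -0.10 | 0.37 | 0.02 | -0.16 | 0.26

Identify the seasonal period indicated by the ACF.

The largest autocorrelation is r_3 = 0.69, with weaker echoes at lags 6 (0.50), 9 (0.37) and 12 (0.26); the remaining lags stay at or below 0.08.
The dominant spike at lag 3 indicates a seasonal period of 3.

3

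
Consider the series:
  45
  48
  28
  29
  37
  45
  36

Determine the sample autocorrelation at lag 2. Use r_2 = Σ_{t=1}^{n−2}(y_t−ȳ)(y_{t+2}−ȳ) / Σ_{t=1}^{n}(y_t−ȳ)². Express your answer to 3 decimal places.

Mean ȳ = (45 + 48 + 28 + 29 + 37 + 45 + 36)/7 = 38.2857
Deviations from mean: 6.7143, 9.7143, -10.2857, -9.2857, -1.2857, 6.7143, -2.2857
Σ(y_t−ȳ)(y_{t+2}−ȳ) = (-69.0612) + (-90.2041) + (13.2245) + (-62.3469) + (2.9388) = -205.4490
Denominator Σ(y_t−ȳ)² = 383.4286
r_2 = -205.4490 / 383.4286 = -0.536

-0.536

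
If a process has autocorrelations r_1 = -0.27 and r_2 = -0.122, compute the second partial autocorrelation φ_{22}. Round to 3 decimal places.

-0.210

φ_{22} = (r_2 − r_1²) / (1 − r_1²)
r_1² = (-0.27)² = 0.0729
Numerator = -0.122 − 0.0729 = -0.1949; denominator = 1 − 0.0729 = 0.9271
φ_{22} = -0.1949 / 0.9271 = -0.210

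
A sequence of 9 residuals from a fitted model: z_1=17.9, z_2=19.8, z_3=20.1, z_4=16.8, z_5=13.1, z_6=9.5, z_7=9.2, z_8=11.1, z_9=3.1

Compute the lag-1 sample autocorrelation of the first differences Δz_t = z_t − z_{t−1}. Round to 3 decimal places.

-0.112

First differences Δz: 1.9, 0.3, -3.3, -3.7, -3.6, -0.3, 1.9, -8.0
Mean of differences = -1.8500
Numerator Σ(Δz_t−Δz̄)(Δz_{t+1}−Δz̄) = -9.0975
Denominator Σ(Δz_t−Δz̄)² = 81.5600
r_1(Δz) = -9.0975 / 81.5600 = -0.112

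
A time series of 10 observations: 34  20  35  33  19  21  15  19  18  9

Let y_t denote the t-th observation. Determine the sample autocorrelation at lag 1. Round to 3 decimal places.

Mean ȳ = (34 + 20 + 35 + 33 + 19 + 21 + 15 + 19 + 18 + 9)/10 = 22.3000
Numerator Σ_{t=1}^{9}(y_t−ȳ)(y_{t+1}−ȳ) = 153.7100
Denominator Σ(y_t−ȳ)² = 690.1000
r_1 = 153.7100 / 690.1000 = 0.223

0.223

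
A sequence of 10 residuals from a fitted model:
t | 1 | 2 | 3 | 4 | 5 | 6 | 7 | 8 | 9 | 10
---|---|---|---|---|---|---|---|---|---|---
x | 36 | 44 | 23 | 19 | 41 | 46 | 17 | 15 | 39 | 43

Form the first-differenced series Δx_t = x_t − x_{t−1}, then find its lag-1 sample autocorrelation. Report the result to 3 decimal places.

-0.040

First differences Δx: 8, -21, -4, 22, 5, -29, -2, 24, 4
Mean of differences = 0.7778
Numerator Σ(Δx_t−Δx̄)(Δx_{t+1}−Δx̄) = -97.7160
Denominator Σ(Δx_t−Δx̄)² = 2461.5556
r_1(Δx) = -97.7160 / 2461.5556 = -0.040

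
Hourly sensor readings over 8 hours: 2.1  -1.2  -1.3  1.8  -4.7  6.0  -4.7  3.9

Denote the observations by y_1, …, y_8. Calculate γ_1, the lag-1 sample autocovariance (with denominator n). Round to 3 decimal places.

-10.697

Mean ȳ = (2.1 − 1.2 − 1.3 + 1.8 − 4.7 + 6.0 − 4.7 + 3.9)/8 = 0.2375
Deviations: 1.8625, -1.4375, -1.5375, 1.5625, -4.9375, 5.7625, -4.9375, 3.6625
Σ_{t=1}^{7}(y_t−ȳ)(y_{t+1}−ȳ) = -85.5727
γ_1 = -85.5727 / 8 = -10.697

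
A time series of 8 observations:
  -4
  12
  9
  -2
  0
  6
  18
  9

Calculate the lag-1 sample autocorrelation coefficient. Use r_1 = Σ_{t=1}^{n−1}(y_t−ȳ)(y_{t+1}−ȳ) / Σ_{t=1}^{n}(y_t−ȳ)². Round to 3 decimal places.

0.045

Mean ȳ = (-4 + 12 + 9 − 2 + 0 + 6 + 18 + 9)/8 = 6.0000
Deviations from mean: -10.0000, 6.0000, 3.0000, -8.0000, -6.0000, 0.0000, 12.0000, 3.0000
Numerator Σ_{t=1}^{7}(y_t−ȳ)(y_{t+1}−ȳ) = 18.0000
Denominator Σ(y_t−ȳ)² = 398.0000
r_1 = 18.0000 / 398.0000 = 0.045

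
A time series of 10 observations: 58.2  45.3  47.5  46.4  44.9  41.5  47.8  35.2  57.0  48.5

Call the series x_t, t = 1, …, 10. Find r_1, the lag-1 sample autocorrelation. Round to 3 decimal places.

-0.301

Mean x̄ = (58.2 + 45.3 + 47.5 + 46.4 + 44.9 + 41.5 + 47.8 + 35.2 + 57.0 + 48.5)/10 = 47.2300
Numerator Σ_{t=1}^{9}(x_t−x̄)(x_{t+1}−x̄) = -121.8809
Denominator Σ(x_t−x̄)² = 405.2010
r_1 = -121.8809 / 405.2010 = -0.301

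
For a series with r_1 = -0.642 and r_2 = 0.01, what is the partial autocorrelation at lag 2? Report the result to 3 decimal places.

-0.684

φ_{22} = (r_2 − r_1²) / (1 − r_1²)
r_1² = (-0.642)² = 0.412164
Numerator = 0.01 − 0.4122 = -0.4022; denominator = 1 − 0.4122 = 0.5878
φ_{22} = -0.4022 / 0.5878 = -0.684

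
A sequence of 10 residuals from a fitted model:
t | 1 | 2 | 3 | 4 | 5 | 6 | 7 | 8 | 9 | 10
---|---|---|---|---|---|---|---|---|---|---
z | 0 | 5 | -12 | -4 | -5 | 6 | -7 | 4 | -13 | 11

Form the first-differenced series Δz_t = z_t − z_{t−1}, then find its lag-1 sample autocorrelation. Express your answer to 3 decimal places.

First differences Δz: 5, -17, 8, -1, 11, -13, 11, -17, 24
Mean of differences = 1.2222
Numerator Σ(Δz_t−Δz̄)(Δz_{t+1}−Δz̄) = -1100.4938
Denominator Σ(Δz_t−Δz̄)² = 1641.5556
r_1(Δz) = -1100.4938 / 1641.5556 = -0.670

-0.670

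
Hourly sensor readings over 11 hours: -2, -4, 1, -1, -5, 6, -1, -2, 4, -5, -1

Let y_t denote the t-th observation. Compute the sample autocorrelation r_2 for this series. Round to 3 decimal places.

-0.114

Mean ȳ = (-2 − 4 + 1 − 1 − 5 + 6 − 1 − 2 + 4 − 5 − 1)/11 = -0.9091
Numerator Σ_{t=1}^{9}(y_t−ȳ)(y_{t+2}−ȳ) = -13.8347
Denominator Σ(y_t−ȳ)² = 120.9091
r_2 = -13.8347 / 120.9091 = -0.114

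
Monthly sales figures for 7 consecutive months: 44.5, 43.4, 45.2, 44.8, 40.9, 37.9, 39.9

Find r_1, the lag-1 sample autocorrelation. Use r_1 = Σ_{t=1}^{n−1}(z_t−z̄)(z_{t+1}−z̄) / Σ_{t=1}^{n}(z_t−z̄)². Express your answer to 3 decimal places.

0.545

Mean z̄ = (44.5 + 43.4 + 45.2 + 44.8 + 40.9 + 37.9 + 39.9)/7 = 42.3714
Numerator Σ_{t=1}^{6}(z_t−z̄)(z_{t+1}−z̄) = 26.0249
Denominator Σ(z_t−z̄)² = 47.7543
r_1 = 26.0249 / 47.7543 = 0.545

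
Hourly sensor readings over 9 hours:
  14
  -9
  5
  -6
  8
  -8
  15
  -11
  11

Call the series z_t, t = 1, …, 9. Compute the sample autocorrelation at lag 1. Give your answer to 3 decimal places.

Mean z̄ = (14 − 9 + 5 − 6 + 8 − 8 + 15 − 11 + 11)/9 = 2.1111
Numerator Σ_{t=1}^{8}(z_t−z̄)(z_{t+1}−z̄) = -710.7901
Denominator Σ(z_t−z̄)² = 892.8889
r_1 = -710.7901 / 892.8889 = -0.796

-0.796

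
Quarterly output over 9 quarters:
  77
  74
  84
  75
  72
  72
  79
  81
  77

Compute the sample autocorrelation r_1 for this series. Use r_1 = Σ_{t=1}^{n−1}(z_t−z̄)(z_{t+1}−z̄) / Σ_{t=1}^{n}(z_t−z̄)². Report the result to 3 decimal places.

Mean z̄ = (77 + 74 + 84 + 75 + 72 + 72 + 79 + 81 + 77)/9 = 76.7778
Numerator Σ_{t=1}^{8}(z_t−z̄)(z_{t+1}−z̄) = -2.4938
Denominator Σ(z_t−z̄)² = 131.5556
r_1 = -2.4938 / 131.5556 = -0.019

-0.019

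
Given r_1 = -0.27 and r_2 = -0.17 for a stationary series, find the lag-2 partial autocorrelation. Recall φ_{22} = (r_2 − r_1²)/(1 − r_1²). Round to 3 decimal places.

φ_{22} = (r_2 − r_1²) / (1 − r_1²)
r_1² = (-0.27)² = 0.0729
Numerator = -0.17 − 0.0729 = -0.2429; denominator = 1 − 0.0729 = 0.9271
φ_{22} = -0.2429 / 0.9271 = -0.262

-0.262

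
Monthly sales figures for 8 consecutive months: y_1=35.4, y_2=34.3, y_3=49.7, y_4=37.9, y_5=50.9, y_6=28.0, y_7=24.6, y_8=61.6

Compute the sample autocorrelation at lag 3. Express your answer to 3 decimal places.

Mean ȳ = (35.4 + 34.3 + 49.7 + 37.9 + 50.9 + 28.0 + 24.6 + 61.6)/8 = 40.3000
Deviations from mean: -4.9000, -6.0000, 9.4000, -2.4000, 10.6000, -12.3000, -15.7000, 21.3000
Numerator Σ_{t=1}^{5}(y_t−ȳ)(y_{t+3}−ȳ) = 96.0000
Denominator Σ(y_t−ȳ)² = 1117.9600
r_3 = 96.0000 / 1117.9600 = 0.086

0.086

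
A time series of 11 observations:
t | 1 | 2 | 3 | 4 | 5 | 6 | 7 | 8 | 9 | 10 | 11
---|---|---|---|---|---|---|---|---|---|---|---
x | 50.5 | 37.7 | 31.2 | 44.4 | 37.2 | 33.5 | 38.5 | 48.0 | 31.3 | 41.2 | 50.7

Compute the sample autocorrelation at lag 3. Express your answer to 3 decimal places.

0.424

Mean x̄ = (50.5 + 37.7 + 31.2 + 44.4 + 37.2 + 33.5 + 38.5 + 48.0 + 31.3 + 41.2 + 50.7)/11 = 40.3818
Numerator Σ_{t=1}^{8}(x_t−x̄)(x_{t+3}−x̄) = 220.1417
Denominator Σ(x_t−x̄)² = 518.6964
r_3 = 220.1417 / 518.6964 = 0.424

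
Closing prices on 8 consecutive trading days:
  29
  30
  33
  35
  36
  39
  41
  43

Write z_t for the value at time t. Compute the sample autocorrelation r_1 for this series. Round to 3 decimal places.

Mean z̄ = (29 + 30 + 33 + 35 + 36 + 39 + 41 + 43)/8 = 35.7500
Deviations from mean: -6.7500, -5.7500, -2.7500, -0.7500, 0.2500, 3.2500, 5.2500, 7.2500
Σ(z_t−z̄)(z_{t+1}−z̄) = (38.8125) + (15.8125) + (2.0625) + (-0.1875) + (0.8125) + (17.0625) + (38.0625) = 112.4375
Denominator Σ(z_t−z̄)² = 177.5000
r_1 = 112.4375 / 177.5000 = 0.633

0.633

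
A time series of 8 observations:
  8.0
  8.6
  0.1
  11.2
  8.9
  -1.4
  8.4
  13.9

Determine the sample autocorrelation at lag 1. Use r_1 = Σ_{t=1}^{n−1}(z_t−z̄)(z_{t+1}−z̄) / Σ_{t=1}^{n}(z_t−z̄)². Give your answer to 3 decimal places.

-0.246

Mean z̄ = (8.0 + 8.6 + 0.1 + 11.2 + 8.9 − 1.4 + 8.4 + 13.9)/8 = 7.2125
Deviations from mean: 0.7875, 1.3875, -7.1125, 3.9875, 1.6875, -8.6125, 1.1875, 6.6875
Σ(z_t−z̄)(z_{t+1}−z̄) = (1.0927) + (-9.8686) + (-28.3611) + (6.7289) + (-14.5336) + (-10.2273) + (7.9414) = -47.2277
Denominator Σ(z_t−z̄)² = 192.1888
r_1 = -47.2277 / 192.1888 = -0.246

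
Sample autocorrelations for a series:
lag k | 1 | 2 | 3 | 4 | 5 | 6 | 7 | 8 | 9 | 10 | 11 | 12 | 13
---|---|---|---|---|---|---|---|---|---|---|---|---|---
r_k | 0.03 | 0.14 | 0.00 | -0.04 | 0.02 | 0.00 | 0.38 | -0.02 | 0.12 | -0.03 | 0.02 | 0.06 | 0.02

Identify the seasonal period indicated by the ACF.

7

The largest autocorrelation is r_7 = 0.38; the remaining lags stay at or below 0.14.
The dominant spike at lag 7 indicates a seasonal period of 7.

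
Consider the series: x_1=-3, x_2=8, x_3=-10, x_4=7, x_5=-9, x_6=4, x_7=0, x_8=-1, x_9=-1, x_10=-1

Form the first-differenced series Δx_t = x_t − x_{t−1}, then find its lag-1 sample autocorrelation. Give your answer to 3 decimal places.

First differences Δx: 11, -18, 17, -16, 13, -4, -1, 0, 0
Mean of differences = 0.2222
Numerator Σ(Δx_t−Δx̄)(Δx_{t+1}−Δx̄) = -1030.0494
Denominator Σ(Δx_t−Δx̄)² = 1175.5556
r_1(Δx) = -1030.0494 / 1175.5556 = -0.876

-0.876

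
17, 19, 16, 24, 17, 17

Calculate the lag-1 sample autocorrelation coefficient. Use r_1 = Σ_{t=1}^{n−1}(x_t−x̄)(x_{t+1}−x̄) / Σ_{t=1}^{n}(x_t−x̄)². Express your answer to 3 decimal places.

-0.495

Mean x̄ = (17 + 19 + 16 + 24 + 17 + 17)/6 = 18.3333
Deviations from mean: -1.3333, 0.6667, -2.3333, 5.6667, -1.3333, -1.3333
Σ(x_t−x̄)(x_{t+1}−x̄) = (-0.8889) + (-1.5556) + (-13.2222) + (-7.5556) + (1.7778) = -21.4444
Denominator Σ(x_t−x̄)² = 43.3333
r_1 = -21.4444 / 43.3333 = -0.495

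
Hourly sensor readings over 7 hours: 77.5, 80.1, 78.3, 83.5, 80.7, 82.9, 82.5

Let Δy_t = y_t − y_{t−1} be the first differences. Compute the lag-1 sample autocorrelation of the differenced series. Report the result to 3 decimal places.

First differences Δy: 2.6, -1.8, 5.2, -2.8, 2.2, -0.4
Mean of differences = 0.8333
Numerator Σ(Δy_t−Δȳ)(Δy_{t+1}−Δȳ) = -38.6678
Denominator Σ(Δy_t−Δȳ)² = 45.7133
r_1(Δy) = -38.6678 / 45.7133 = -0.846

-0.846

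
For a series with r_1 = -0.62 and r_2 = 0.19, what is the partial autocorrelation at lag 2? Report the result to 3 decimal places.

φ_{22} = (r_2 − r_1²) / (1 − r_1²)
r_1² = (-0.62)² = 0.3844
Numerator = 0.19 − 0.3844 = -0.1944; denominator = 1 − 0.3844 = 0.6156
φ_{22} = -0.1944 / 0.6156 = -0.316

-0.316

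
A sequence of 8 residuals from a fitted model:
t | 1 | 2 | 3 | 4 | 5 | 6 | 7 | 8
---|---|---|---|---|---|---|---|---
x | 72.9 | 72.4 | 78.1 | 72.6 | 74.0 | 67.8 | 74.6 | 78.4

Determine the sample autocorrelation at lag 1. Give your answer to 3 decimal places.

Mean x̄ = (72.9 + 72.4 + 78.1 + 72.6 + 74.0 + 67.8 + 74.6 + 78.4)/8 = 73.8500
Σ(x_t−x̄)(x_{t+1}−x̄) = (1.3775) + (-6.1625) + (-5.3125) + (-0.1875) + (-0.9075) + (-4.5375) + (3.4125) = -12.3175
Denominator Σ(x_t−x̄)² = 80.5200
r_1 = -12.3175 / 80.5200 = -0.153

-0.153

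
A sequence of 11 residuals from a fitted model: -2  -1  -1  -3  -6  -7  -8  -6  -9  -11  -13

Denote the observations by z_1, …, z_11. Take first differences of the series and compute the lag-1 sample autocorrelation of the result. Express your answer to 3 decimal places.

-0.008

First differences Δz: 1, 0, -2, -3, -1, -1, 2, -3, -2, -2
Mean of differences = -1.1000
Numerator Σ(Δz_t−Δz̄)(Δz_{t+1}−Δz̄) = -0.2100
Denominator Σ(Δz_t−Δz̄)² = 24.9000
r_1(Δz) = -0.2100 / 24.9000 = -0.008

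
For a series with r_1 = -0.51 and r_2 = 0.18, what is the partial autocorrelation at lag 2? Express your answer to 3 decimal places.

φ_{22} = (r_2 − r_1²) / (1 − r_1²)
r_1² = (-0.51)² = 0.2601
Numerator = 0.18 − 0.2601 = -0.0801; denominator = 1 − 0.2601 = 0.7399
φ_{22} = -0.0801 / 0.7399 = -0.108

-0.108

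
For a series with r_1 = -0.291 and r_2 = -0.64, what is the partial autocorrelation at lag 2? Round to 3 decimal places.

φ_{22} = (r_2 − r_1²) / (1 − r_1²)
r_1² = (-0.291)² = 0.084681
Numerator = -0.64 − 0.0847 = -0.7247; denominator = 1 − 0.0847 = 0.9153
φ_{22} = -0.7247 / 0.9153 = -0.792

-0.792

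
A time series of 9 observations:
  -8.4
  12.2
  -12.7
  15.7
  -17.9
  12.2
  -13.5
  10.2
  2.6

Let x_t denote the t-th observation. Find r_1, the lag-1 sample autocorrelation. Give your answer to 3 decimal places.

-0.887

Mean x̄ = (-8.4 + 12.2 − 12.7 + 15.7 − 17.9 + 12.2 − 13.5 + 10.2 + 2.6)/9 = 0.0444
Numerator Σ_{t=1}^{8}(x_t−x̄)(x_{t+1}−x̄) = -1232.3775
Denominator Σ(x_t−x̄)² = 1389.4622
r_1 = -1232.3775 / 1389.4622 = -0.887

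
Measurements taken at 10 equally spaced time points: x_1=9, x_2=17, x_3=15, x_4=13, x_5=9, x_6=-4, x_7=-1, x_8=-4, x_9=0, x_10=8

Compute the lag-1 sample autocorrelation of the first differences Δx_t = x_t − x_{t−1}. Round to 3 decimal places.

0.051

First differences Δx: 8, -2, -2, -4, -13, 3, -3, 4, 8
Mean of differences = -0.1111
Numerator Σ(Δx_t−Δx̄)(Δx_{t+1}−Δx̄) = 18.0988
Denominator Σ(Δx_t−Δx̄)² = 354.8889
r_1(Δx) = 18.0988 / 354.8889 = 0.051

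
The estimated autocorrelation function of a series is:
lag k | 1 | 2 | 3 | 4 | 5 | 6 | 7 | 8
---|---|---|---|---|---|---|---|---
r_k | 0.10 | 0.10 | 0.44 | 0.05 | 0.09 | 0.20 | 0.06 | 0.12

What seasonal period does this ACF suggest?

The largest autocorrelation is r_3 = 0.44, with a weaker echo at lag 6 (0.20); the remaining lags stay at or below 0.12.
The dominant spike at lag 3 indicates a seasonal period of 3.

3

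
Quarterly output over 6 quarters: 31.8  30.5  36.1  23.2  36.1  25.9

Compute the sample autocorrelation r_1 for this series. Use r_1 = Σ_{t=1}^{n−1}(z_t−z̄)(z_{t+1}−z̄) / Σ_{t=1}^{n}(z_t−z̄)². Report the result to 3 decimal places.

Mean z̄ = (31.8 + 30.5 + 36.1 + 23.2 + 36.1 + 25.9)/6 = 30.6000
Numerator Σ_{t=1}^{5}(z_t−z̄)(z_{t+1}−z̄) = -107.9200
Denominator Σ(z_t−z̄)² = 138.8000
r_1 = -107.9200 / 138.8000 = -0.778

-0.778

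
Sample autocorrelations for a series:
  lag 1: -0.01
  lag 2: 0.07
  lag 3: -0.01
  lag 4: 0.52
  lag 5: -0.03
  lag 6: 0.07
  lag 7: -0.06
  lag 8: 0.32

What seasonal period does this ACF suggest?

The largest autocorrelation is r_4 = 0.52, with a weaker echo at lag 8 (0.32); the remaining lags stay at or below 0.07.
The dominant spike at lag 4 indicates a seasonal period of 4.

4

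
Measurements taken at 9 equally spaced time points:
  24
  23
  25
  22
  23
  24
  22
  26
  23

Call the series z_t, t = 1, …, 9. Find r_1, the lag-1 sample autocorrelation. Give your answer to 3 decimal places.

Mean z̄ = (24 + 23 + 25 + 22 + 23 + 24 + 22 + 26 + 23)/9 = 23.5556
Numerator Σ_{t=1}^{8}(z_t−z̄)(z_{t+1}−z̄) = -8.5309
Denominator Σ(z_t−z̄)² = 14.2222
r_1 = -8.5309 / 14.2222 = -0.600

-0.600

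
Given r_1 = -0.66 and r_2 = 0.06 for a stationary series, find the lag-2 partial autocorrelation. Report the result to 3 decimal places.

-0.665

φ_{22} = (r_2 − r_1²) / (1 − r_1²)
r_1² = (-0.66)² = 0.4356
Numerator = 0.06 − 0.4356 = -0.3756; denominator = 1 − 0.4356 = 0.5644
φ_{22} = -0.3756 / 0.5644 = -0.665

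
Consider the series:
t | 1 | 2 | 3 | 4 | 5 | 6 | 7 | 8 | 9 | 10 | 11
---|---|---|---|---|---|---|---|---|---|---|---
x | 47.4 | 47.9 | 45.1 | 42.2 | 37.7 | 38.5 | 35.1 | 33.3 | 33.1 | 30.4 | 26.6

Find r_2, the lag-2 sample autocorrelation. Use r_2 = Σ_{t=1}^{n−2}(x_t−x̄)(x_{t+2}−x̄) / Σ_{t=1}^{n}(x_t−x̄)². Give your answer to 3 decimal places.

0.428

Mean x̄ = (47.4 + 47.9 + 45.1 + 42.2 + 37.7 + 38.5 + 35.1 + 33.3 + 33.1 + 30.4 + 26.6)/11 = 37.9364
Numerator Σ_{t=1}^{9}(x_t−x̄)(x_{t+2}−x̄) = 212.5283
Denominator Σ(x_t−x̄)² = 496.9455
r_2 = 212.5283 / 496.9455 = 0.428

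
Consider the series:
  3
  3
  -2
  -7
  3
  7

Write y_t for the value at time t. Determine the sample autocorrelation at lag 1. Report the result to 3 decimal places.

0.158

Mean ȳ = (3 + 3 − 2 − 7 + 3 + 7)/6 = 1.1667
Deviations from mean: 1.8333, 1.8333, -3.1667, -8.1667, 1.8333, 5.8333
Numerator Σ_{t=1}^{5}(y_t−ȳ)(y_{t+1}−ȳ) = 19.1389
Denominator Σ(y_t−ȳ)² = 120.8333
r_1 = 19.1389 / 120.8333 = 0.158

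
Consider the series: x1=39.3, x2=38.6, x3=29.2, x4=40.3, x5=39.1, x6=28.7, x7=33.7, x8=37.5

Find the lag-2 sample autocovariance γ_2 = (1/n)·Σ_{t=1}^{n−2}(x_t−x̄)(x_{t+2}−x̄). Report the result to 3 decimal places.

-10.404

Mean x̄ = (39.3 + 38.6 + 29.2 + 40.3 + 39.1 + 28.7 + 33.7 + 37.5)/8 = 35.8000
Σ_{t=1}^{6}(x_t−x̄)(x_{t+2}−x̄) = -83.2300
γ_2 = -83.2300 / 8 = -10.404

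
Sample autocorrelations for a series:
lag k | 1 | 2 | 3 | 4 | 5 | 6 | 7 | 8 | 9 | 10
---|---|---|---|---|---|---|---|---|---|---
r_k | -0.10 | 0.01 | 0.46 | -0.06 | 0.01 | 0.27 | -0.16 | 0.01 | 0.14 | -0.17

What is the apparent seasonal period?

3

The largest autocorrelation is r_3 = 0.46, with a weaker echo at lag 6 (0.27); the remaining lags stay at or below 0.14.
The dominant spike at lag 3 indicates a seasonal period of 3.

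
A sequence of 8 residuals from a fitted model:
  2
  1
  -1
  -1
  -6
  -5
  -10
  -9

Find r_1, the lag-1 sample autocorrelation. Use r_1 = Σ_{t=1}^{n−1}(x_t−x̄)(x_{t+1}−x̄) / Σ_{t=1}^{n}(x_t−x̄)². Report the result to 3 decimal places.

Mean x̄ = (2 + 1 − 1 − 1 − 6 − 5 − 10 − 9)/8 = -3.6250
Deviations from mean: 5.6250, 4.6250, 2.6250, 2.6250, -2.3750, -1.3750, -6.3750, -5.3750
Σ(x_t−x̄)(x_{t+1}−x̄) = (26.0156) + (12.1406) + (6.8906) + (-6.2344) + (3.2656) + (8.7656) + (34.2656) = 85.1094
Denominator Σ(x_t−x̄)² = 143.8750
r_1 = 85.1094 / 143.8750 = 0.592

0.592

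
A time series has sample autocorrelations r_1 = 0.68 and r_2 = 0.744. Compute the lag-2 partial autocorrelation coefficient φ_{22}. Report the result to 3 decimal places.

0.524

φ_{22} = (r_2 − r_1²) / (1 − r_1²)
r_1² = (0.68)² = 0.4624
Numerator = 0.744 − 0.4624 = 0.2816; denominator = 1 − 0.4624 = 0.5376
φ_{22} = 0.2816 / 0.5376 = 0.524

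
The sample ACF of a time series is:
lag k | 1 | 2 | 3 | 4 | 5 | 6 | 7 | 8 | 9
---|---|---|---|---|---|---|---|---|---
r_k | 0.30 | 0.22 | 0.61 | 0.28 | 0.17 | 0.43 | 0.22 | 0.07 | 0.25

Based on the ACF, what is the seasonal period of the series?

3

The largest autocorrelation is r_3 = 0.61, with a weaker echo at lag 6 (0.43); the remaining lags stay at or below 0.30. The elevated value at lag 1 (0.30), dropping to 0.22 at lag 2, reflects decaying short-term dependence rather than seasonality.
The dominant spike at lag 3 indicates a seasonal period of 3.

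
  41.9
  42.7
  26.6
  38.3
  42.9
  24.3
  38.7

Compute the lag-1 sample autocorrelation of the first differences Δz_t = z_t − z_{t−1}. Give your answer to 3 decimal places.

-0.527

First differences Δz: 0.8, -16.1, 11.7, 4.6, -18.6, 14.4
Mean of differences = -0.5333
Numerator Σ(Δz_t−Δz̄)(Δz_{t+1}−Δz̄) = -510.9278
Denominator Σ(Δz_t−Δz̄)² = 969.5133
r_1(Δz) = -510.9278 / 969.5133 = -0.527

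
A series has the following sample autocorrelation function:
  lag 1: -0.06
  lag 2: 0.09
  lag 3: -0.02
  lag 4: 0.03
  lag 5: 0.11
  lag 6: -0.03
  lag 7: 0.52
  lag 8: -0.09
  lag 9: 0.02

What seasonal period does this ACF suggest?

7

The largest autocorrelation is r_7 = 0.52; the remaining lags stay at or below 0.11.
The dominant spike at lag 7 indicates a seasonal period of 7.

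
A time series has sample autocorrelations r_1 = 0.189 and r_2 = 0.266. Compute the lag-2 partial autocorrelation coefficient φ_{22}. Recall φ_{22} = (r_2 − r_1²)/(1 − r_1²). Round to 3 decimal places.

φ_{22} = (r_2 − r_1²) / (1 − r_1²)
r_1² = (0.189)² = 0.035721
Numerator = 0.266 − 0.0357 = 0.2303; denominator = 1 − 0.0357 = 0.9643
φ_{22} = 0.2303 / 0.9643 = 0.239

0.239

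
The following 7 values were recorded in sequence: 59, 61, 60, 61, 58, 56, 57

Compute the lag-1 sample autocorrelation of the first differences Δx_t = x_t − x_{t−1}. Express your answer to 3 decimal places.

First differences Δx: 2, -1, 1, -3, -2, 1
Mean of differences = -0.3333
Numerator Σ(Δx_t−Δx̄)(Δx_{t+1}−Δx̄) = -3.7778
Denominator Σ(Δx_t−Δx̄)² = 19.3333
r_1(Δx) = -3.7778 / 19.3333 = -0.195

-0.195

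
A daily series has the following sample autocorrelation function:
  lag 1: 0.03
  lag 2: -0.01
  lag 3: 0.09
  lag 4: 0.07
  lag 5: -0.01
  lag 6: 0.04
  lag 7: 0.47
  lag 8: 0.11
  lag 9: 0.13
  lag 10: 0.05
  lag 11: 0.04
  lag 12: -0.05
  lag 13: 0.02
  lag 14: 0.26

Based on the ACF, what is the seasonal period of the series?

The largest autocorrelation is r_7 = 0.47, with a weaker echo at lag 14 (0.26); the remaining lags stay at or below 0.13.
The dominant spike at lag 7 indicates a seasonal period of 7.

7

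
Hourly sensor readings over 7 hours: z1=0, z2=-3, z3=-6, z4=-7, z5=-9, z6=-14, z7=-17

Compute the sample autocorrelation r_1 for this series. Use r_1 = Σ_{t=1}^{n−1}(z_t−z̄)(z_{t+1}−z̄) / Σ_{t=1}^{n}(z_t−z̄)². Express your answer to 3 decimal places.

Mean z̄ = (0 − 3 − 6 − 7 − 9 − 14 − 17)/7 = -8.0000
Deviations from mean: 8.0000, 5.0000, 2.0000, 1.0000, -1.0000, -6.0000, -9.0000
Numerator Σ_{t=1}^{6}(z_t−z̄)(z_{t+1}−z̄) = 111.0000
Denominator Σ(z_t−z̄)² = 212.0000
r_1 = 111.0000 / 212.0000 = 0.524

0.524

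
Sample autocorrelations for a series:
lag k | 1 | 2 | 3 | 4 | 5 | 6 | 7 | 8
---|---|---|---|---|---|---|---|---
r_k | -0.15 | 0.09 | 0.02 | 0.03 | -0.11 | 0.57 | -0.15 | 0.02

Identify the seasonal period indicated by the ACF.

6

The largest autocorrelation is r_6 = 0.57; the remaining lags stay at or below 0.09.
The dominant spike at lag 6 indicates a seasonal period of 6.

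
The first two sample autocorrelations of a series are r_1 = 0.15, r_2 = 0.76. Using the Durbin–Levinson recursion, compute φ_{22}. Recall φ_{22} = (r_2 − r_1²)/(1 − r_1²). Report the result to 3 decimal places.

0.754

φ_{22} = (r_2 − r_1²) / (1 − r_1²)
r_1² = (0.15)² = 0.0225
Numerator = 0.76 − 0.0225 = 0.7375; denominator = 1 − 0.0225 = 0.9775
φ_{22} = 0.7375 / 0.9775 = 0.754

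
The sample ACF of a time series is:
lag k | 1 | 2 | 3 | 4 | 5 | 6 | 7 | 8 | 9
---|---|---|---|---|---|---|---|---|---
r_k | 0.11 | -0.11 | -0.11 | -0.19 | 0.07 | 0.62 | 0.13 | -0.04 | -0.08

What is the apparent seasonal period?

6

The largest autocorrelation is r_6 = 0.62; the remaining lags stay at or below 0.13.
The dominant spike at lag 6 indicates a seasonal period of 6.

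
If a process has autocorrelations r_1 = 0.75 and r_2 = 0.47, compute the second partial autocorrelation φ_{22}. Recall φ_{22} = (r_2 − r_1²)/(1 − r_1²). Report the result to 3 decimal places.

-0.211

φ_{22} = (r_2 − r_1²) / (1 − r_1²)
r_1² = (0.75)² = 0.5625
Numerator = 0.47 − 0.5625 = -0.0925; denominator = 1 − 0.5625 = 0.4375
φ_{22} = -0.0925 / 0.4375 = -0.211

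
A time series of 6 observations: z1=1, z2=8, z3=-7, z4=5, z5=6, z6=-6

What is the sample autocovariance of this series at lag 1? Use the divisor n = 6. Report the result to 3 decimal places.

-17.394

Mean z̄ = (1 + 8 − 7 + 5 + 6 − 6)/6 = 1.1667
Deviations: -0.1667, 6.8333, -8.1667, 3.8333, 4.8333, -7.1667
Σ_{t=1}^{5}(z_t−z̄)(z_{t+1}−z̄) = -104.3611
γ_1 = -104.3611 / 6 = -17.394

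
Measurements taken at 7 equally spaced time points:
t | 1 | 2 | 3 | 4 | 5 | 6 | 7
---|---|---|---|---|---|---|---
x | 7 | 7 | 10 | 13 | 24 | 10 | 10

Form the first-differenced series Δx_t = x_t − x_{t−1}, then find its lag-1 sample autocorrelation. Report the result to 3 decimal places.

First differences Δx: 0, 3, 3, 11, -14, 0
Mean of differences = 0.5000
Numerator Σ(Δx_t−Δx̄)(Δx_{t+1}−Δx̄) = -113.7500
Denominator Σ(Δx_t−Δx̄)² = 333.5000
r_1(Δx) = -113.7500 / 333.5000 = -0.341

-0.341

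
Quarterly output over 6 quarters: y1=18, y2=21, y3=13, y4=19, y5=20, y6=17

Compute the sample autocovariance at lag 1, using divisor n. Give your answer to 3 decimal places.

-3.333

Mean ȳ = (18 + 21 + 13 + 19 + 20 + 17)/6 = 18.0000
Σ_{t=1}^{5}(y_t−ȳ)(y_{t+1}−ȳ) = -20.0000
γ_1 = -20.0000 / 6 = -3.333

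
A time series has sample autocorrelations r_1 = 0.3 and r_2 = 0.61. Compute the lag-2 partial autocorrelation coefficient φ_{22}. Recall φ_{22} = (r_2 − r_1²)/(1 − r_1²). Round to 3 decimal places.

φ_{22} = (r_2 − r_1²) / (1 − r_1²)
r_1² = (0.3)² = 0.09
Numerator = 0.61 − 0.0900 = 0.5200; denominator = 1 − 0.0900 = 0.9100
φ_{22} = 0.5200 / 0.9100 = 0.571

0.571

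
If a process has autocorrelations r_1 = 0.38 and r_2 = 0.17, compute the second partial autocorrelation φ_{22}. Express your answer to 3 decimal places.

φ_{22} = (r_2 − r_1²) / (1 − r_1²)
r_1² = (0.38)² = 0.1444
Numerator = 0.17 − 0.1444 = 0.0256; denominator = 1 − 0.1444 = 0.8556
φ_{22} = 0.0256 / 0.8556 = 0.030

0.030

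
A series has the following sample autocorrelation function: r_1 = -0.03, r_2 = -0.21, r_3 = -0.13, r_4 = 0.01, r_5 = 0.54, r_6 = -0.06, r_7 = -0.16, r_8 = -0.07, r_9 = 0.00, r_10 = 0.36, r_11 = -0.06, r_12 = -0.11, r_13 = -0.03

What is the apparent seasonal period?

The largest autocorrelation is r_5 = 0.54, with a weaker echo at lag 10 (0.36); the remaining lags stay at or below 0.01.
The dominant spike at lag 5 indicates a seasonal period of 5.

5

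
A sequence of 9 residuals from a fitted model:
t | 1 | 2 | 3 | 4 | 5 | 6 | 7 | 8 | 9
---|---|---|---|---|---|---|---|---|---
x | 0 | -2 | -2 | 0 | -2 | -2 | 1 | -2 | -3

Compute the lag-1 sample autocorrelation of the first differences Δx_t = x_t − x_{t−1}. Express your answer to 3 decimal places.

First differences Δx: -2, 0, 2, -2, 0, 3, -3, -1
Mean of differences = -0.3750
Numerator Σ(Δx_t−Δx̄)(Δx_{t+1}−Δx̄) = -10.1406
Denominator Σ(Δx_t−Δx̄)² = 29.8750
r_1(Δx) = -10.1406 / 29.8750 = -0.339

-0.339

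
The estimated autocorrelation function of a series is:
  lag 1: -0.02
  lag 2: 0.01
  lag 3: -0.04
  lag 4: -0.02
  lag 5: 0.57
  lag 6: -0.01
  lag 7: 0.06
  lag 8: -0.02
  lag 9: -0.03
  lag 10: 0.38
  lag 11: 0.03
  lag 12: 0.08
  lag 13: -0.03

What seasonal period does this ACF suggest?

5

The largest autocorrelation is r_5 = 0.57, with a weaker echo at lag 10 (0.38); the remaining lags stay at or below 0.08.
The dominant spike at lag 5 indicates a seasonal period of 5.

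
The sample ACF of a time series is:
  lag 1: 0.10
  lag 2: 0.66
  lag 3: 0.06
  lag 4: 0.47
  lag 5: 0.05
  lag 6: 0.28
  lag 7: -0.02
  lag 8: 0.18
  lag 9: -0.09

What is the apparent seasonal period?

The largest autocorrelation is r_2 = 0.66, with weaker echoes at lags 4 (0.47), 6 (0.28) and 8 (0.18); the remaining lags stay at or below 0.10.
The dominant spike at lag 2 indicates a seasonal period of 2.

2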